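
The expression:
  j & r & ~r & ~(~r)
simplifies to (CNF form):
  False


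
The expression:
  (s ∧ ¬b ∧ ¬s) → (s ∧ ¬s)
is always true.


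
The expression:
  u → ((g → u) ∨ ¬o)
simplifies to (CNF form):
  True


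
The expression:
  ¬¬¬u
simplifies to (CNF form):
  ¬u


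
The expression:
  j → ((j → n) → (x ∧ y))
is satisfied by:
  {y: True, x: True, n: False, j: False}
  {y: True, x: False, n: False, j: False}
  {x: True, y: False, n: False, j: False}
  {y: False, x: False, n: False, j: False}
  {j: True, y: True, x: True, n: False}
  {j: True, y: True, x: False, n: False}
  {j: True, x: True, y: False, n: False}
  {j: True, x: False, y: False, n: False}
  {y: True, n: True, x: True, j: False}
  {y: True, n: True, x: False, j: False}
  {n: True, x: True, y: False, j: False}
  {n: True, y: False, x: False, j: False}
  {j: True, y: True, n: True, x: True}


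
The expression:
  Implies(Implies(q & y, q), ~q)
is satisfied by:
  {q: False}


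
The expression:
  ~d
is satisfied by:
  {d: False}


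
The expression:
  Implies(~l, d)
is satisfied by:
  {d: True, l: True}
  {d: True, l: False}
  {l: True, d: False}


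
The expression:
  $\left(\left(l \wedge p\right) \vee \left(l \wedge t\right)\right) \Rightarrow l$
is always true.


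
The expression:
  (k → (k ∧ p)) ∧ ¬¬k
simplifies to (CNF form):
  k ∧ p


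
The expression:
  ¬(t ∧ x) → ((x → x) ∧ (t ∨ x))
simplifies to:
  t ∨ x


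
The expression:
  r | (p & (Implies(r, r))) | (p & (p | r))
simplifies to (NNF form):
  p | r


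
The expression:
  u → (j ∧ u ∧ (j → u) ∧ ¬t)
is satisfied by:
  {j: True, u: False, t: False}
  {j: False, u: False, t: False}
  {t: True, j: True, u: False}
  {t: True, j: False, u: False}
  {u: True, j: True, t: False}


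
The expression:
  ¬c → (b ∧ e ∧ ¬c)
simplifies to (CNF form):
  (b ∨ c) ∧ (c ∨ e)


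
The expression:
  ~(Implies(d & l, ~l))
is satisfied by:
  {d: True, l: True}


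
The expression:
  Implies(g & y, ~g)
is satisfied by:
  {g: False, y: False}
  {y: True, g: False}
  {g: True, y: False}


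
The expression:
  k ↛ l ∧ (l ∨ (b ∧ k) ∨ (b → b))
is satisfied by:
  {k: True, l: False}


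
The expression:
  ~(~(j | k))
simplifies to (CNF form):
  j | k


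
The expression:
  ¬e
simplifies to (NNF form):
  ¬e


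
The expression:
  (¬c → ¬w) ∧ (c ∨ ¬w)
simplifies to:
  c ∨ ¬w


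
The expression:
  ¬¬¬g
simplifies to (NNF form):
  ¬g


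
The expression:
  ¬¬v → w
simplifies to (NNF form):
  w ∨ ¬v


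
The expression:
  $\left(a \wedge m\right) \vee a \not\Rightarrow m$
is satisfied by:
  {a: True}


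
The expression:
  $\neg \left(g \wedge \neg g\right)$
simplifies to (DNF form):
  $\text{True}$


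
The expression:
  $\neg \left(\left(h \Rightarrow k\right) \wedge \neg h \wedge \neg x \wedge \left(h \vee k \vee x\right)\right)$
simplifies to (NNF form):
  $h \vee x \vee \neg k$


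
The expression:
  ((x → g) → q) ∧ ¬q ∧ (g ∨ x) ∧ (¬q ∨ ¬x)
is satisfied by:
  {x: True, q: False, g: False}


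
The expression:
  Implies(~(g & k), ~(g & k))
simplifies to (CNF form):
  True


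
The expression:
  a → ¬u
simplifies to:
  ¬a ∨ ¬u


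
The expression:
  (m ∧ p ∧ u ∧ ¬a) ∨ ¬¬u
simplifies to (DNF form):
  u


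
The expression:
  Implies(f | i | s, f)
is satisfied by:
  {f: True, s: False, i: False}
  {i: True, f: True, s: False}
  {f: True, s: True, i: False}
  {i: True, f: True, s: True}
  {i: False, s: False, f: False}


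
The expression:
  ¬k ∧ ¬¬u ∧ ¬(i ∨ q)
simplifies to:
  u ∧ ¬i ∧ ¬k ∧ ¬q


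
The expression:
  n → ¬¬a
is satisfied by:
  {a: True, n: False}
  {n: False, a: False}
  {n: True, a: True}


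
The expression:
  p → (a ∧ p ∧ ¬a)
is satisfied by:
  {p: False}


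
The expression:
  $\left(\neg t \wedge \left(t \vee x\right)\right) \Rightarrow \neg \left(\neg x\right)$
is always true.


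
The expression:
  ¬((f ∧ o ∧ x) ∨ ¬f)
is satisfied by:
  {f: True, o: False, x: False}
  {f: True, x: True, o: False}
  {f: True, o: True, x: False}


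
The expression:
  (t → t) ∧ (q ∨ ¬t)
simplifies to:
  q ∨ ¬t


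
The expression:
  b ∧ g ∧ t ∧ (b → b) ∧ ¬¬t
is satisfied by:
  {t: True, b: True, g: True}


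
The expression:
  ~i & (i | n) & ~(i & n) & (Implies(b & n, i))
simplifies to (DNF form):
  n & ~b & ~i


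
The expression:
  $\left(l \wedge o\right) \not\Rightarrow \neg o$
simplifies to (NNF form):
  $l \wedge o$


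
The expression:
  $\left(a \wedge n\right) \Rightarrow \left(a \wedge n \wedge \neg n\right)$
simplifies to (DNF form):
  $\neg a \vee \neg n$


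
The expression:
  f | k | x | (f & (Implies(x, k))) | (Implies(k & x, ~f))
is always true.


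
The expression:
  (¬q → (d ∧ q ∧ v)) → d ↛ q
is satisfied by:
  {q: False}


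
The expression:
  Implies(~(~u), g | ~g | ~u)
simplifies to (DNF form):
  True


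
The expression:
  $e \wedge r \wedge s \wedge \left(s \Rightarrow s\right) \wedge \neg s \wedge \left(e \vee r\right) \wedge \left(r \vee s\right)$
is never true.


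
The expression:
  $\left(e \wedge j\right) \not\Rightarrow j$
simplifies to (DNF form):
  $\text{False}$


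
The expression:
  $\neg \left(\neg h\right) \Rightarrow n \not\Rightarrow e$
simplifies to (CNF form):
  $\left(n \vee \neg h\right) \wedge \left(\neg e \vee \neg h\right)$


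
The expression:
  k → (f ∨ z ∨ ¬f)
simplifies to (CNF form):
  True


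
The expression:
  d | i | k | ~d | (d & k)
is always true.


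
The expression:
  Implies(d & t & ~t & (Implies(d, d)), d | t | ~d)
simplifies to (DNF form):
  True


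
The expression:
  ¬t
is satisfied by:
  {t: False}


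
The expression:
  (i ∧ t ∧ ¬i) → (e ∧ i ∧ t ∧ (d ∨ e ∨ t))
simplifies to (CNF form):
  True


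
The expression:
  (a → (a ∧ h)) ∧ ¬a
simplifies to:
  ¬a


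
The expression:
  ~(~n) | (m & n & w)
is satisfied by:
  {n: True}


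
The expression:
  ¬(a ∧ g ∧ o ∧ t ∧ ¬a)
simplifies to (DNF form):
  True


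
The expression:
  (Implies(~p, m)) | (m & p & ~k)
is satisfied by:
  {m: True, p: True}
  {m: True, p: False}
  {p: True, m: False}


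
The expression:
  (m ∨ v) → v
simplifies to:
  v ∨ ¬m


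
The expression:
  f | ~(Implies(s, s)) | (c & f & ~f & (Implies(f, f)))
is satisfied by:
  {f: True}


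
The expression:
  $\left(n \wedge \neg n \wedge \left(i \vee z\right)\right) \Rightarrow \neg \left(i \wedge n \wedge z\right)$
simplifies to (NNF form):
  $\text{True}$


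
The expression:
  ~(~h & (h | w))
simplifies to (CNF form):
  h | ~w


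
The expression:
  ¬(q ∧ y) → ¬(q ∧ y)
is always true.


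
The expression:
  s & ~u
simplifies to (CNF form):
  s & ~u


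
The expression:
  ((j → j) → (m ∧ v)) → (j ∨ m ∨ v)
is always true.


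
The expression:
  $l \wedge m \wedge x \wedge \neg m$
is never true.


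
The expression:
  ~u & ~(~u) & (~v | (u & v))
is never true.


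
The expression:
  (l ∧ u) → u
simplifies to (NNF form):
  True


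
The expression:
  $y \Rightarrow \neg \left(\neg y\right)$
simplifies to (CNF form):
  $\text{True}$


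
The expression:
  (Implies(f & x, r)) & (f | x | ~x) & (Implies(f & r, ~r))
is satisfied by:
  {r: False, f: False, x: False}
  {x: True, r: False, f: False}
  {r: True, x: False, f: False}
  {x: True, r: True, f: False}
  {f: True, x: False, r: False}


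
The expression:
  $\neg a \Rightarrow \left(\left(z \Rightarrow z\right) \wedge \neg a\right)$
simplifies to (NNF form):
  $\text{True}$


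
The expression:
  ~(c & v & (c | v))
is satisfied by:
  {v: False, c: False}
  {c: True, v: False}
  {v: True, c: False}


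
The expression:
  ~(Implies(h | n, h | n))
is never true.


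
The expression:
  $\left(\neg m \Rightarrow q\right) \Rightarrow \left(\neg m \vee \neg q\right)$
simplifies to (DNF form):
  $\neg m \vee \neg q$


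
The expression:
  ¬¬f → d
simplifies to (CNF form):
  d ∨ ¬f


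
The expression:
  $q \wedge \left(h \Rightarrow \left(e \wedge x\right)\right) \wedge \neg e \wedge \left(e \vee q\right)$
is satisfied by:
  {q: True, e: False, h: False}


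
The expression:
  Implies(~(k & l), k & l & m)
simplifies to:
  k & l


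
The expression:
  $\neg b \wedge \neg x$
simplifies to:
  $\neg b \wedge \neg x$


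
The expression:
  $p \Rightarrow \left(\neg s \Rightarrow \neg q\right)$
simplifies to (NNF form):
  $s \vee \neg p \vee \neg q$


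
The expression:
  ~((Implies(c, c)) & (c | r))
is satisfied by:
  {r: False, c: False}


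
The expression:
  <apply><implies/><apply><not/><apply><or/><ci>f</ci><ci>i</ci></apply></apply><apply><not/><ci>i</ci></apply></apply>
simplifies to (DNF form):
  <true/>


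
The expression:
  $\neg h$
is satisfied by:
  {h: False}


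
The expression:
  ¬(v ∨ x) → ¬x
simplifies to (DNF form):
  True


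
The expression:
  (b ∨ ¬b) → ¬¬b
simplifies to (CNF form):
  b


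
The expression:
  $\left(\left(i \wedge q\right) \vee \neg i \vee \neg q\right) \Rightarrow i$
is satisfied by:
  {i: True}


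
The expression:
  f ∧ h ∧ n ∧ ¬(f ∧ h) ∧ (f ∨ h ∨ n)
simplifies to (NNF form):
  False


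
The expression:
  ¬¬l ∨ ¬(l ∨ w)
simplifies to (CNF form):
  l ∨ ¬w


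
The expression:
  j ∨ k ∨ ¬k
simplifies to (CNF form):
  True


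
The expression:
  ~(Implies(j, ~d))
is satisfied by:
  {j: True, d: True}


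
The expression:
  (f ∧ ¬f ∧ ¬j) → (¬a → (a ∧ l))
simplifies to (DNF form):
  True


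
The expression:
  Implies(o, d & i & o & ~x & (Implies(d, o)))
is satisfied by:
  {i: True, d: True, x: False, o: False}
  {i: True, x: False, d: False, o: False}
  {d: True, i: False, x: False, o: False}
  {i: False, x: False, d: False, o: False}
  {i: True, d: True, x: True, o: False}
  {i: True, x: True, d: False, o: False}
  {d: True, x: True, i: False, o: False}
  {x: True, i: False, d: False, o: False}
  {o: True, i: True, d: True, x: False}


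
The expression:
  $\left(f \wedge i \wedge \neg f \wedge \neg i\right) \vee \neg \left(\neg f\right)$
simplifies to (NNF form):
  $f$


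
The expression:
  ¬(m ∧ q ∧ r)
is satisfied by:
  {m: False, q: False, r: False}
  {r: True, m: False, q: False}
  {q: True, m: False, r: False}
  {r: True, q: True, m: False}
  {m: True, r: False, q: False}
  {r: True, m: True, q: False}
  {q: True, m: True, r: False}


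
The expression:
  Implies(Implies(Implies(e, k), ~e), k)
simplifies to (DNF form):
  k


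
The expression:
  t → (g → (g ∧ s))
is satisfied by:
  {s: True, g: False, t: False}
  {g: False, t: False, s: False}
  {t: True, s: True, g: False}
  {t: True, g: False, s: False}
  {s: True, g: True, t: False}
  {g: True, s: False, t: False}
  {t: True, g: True, s: True}


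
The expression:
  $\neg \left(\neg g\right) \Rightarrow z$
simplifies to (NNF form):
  $z \vee \neg g$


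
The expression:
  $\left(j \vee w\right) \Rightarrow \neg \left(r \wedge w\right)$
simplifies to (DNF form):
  $\neg r \vee \neg w$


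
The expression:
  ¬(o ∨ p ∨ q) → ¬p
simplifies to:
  True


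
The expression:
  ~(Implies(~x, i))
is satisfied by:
  {x: False, i: False}


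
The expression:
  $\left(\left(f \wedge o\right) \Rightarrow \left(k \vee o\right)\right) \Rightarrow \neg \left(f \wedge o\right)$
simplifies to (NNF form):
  $\neg f \vee \neg o$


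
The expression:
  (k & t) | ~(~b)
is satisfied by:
  {b: True, t: True, k: True}
  {b: True, t: True, k: False}
  {b: True, k: True, t: False}
  {b: True, k: False, t: False}
  {t: True, k: True, b: False}


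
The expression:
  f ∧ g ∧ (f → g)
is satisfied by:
  {g: True, f: True}


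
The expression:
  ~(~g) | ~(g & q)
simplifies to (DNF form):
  True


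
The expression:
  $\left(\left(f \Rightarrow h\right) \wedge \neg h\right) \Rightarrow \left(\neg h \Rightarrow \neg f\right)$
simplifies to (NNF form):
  $\text{True}$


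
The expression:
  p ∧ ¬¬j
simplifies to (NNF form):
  j ∧ p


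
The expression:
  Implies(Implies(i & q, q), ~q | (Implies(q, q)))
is always true.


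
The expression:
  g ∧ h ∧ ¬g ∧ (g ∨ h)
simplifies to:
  False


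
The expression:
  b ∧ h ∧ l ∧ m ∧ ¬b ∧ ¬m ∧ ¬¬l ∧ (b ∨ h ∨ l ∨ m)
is never true.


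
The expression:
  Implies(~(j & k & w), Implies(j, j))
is always true.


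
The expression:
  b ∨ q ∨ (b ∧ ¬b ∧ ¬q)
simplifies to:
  b ∨ q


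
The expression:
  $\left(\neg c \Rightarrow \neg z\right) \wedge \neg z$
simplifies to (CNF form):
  $\neg z$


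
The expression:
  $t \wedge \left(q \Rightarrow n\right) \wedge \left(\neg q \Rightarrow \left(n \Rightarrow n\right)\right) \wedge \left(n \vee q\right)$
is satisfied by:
  {t: True, n: True}


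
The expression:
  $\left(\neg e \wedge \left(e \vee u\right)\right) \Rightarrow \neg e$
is always true.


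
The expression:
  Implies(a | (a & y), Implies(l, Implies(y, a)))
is always true.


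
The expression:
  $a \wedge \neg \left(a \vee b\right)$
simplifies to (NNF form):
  $\text{False}$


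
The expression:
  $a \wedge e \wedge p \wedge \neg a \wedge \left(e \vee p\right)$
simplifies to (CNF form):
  $\text{False}$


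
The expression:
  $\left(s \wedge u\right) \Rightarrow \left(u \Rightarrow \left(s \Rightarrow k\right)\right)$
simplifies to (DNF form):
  $k \vee \neg s \vee \neg u$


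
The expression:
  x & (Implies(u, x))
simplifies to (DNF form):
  x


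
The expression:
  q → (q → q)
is always true.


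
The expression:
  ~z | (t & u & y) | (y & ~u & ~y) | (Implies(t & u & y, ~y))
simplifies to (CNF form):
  True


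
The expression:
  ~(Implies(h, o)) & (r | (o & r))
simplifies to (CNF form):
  h & r & ~o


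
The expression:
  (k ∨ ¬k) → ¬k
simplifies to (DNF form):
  ¬k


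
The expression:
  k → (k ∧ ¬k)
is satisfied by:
  {k: False}


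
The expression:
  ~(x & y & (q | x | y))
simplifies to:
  ~x | ~y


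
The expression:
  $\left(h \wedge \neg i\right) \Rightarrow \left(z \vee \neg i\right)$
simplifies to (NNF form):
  $\text{True}$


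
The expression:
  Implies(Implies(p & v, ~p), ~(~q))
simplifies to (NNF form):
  q | (p & v)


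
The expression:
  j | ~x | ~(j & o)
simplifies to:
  True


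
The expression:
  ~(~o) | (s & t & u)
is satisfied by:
  {o: True, s: True, u: True, t: True}
  {o: True, s: True, u: True, t: False}
  {o: True, s: True, t: True, u: False}
  {o: True, s: True, t: False, u: False}
  {o: True, u: True, t: True, s: False}
  {o: True, u: True, t: False, s: False}
  {o: True, u: False, t: True, s: False}
  {o: True, u: False, t: False, s: False}
  {s: True, u: True, t: True, o: False}


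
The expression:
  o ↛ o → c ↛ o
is always true.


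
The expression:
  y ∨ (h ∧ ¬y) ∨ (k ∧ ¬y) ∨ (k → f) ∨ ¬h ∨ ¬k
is always true.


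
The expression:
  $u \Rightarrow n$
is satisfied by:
  {n: True, u: False}
  {u: False, n: False}
  {u: True, n: True}


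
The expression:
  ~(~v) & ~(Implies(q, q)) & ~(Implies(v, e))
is never true.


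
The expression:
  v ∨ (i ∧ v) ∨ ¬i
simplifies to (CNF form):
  v ∨ ¬i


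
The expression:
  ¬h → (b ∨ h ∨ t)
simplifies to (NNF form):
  b ∨ h ∨ t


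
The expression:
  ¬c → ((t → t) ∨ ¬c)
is always true.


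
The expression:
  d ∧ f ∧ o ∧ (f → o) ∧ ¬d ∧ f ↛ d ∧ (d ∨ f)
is never true.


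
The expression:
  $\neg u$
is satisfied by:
  {u: False}


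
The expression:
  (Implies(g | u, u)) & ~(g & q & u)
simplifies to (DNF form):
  ~g | (u & ~q)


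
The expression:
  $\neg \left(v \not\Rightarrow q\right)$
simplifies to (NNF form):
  $q \vee \neg v$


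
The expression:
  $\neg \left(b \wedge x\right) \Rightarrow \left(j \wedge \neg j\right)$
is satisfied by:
  {b: True, x: True}


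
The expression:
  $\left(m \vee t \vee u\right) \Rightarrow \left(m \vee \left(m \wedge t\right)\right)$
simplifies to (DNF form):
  $m \vee \left(\neg t \wedge \neg u\right)$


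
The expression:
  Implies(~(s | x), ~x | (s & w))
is always true.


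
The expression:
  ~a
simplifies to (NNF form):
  ~a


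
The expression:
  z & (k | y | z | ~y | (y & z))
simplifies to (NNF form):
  z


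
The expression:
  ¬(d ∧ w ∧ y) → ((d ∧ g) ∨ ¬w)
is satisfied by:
  {y: True, g: True, d: True, w: False}
  {y: True, d: True, w: False, g: False}
  {g: True, d: True, w: False, y: False}
  {d: True, g: False, w: False, y: False}
  {y: True, g: True, d: False, w: False}
  {y: True, g: False, d: False, w: False}
  {g: True, y: False, d: False, w: False}
  {y: False, d: False, w: False, g: False}
  {g: True, y: True, w: True, d: True}
  {y: True, w: True, d: True, g: False}
  {g: True, w: True, d: True, y: False}


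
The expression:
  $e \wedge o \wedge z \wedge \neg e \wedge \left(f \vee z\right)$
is never true.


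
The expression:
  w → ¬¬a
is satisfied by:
  {a: True, w: False}
  {w: False, a: False}
  {w: True, a: True}


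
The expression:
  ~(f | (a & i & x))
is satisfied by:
  {x: False, a: False, f: False, i: False}
  {i: True, x: False, a: False, f: False}
  {a: True, i: False, x: False, f: False}
  {i: True, a: True, x: False, f: False}
  {x: True, i: False, a: False, f: False}
  {i: True, x: True, a: False, f: False}
  {a: True, x: True, i: False, f: False}


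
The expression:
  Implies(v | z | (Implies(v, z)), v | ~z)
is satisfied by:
  {v: True, z: False}
  {z: False, v: False}
  {z: True, v: True}


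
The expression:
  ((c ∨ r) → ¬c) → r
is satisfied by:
  {r: True, c: True}
  {r: True, c: False}
  {c: True, r: False}


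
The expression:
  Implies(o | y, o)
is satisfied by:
  {o: True, y: False}
  {y: False, o: False}
  {y: True, o: True}


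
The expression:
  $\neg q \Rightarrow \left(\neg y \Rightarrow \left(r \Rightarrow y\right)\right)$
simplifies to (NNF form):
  $q \vee y \vee \neg r$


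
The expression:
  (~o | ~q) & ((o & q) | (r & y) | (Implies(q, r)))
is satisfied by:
  {r: True, o: False, q: False}
  {o: False, q: False, r: False}
  {r: True, o: True, q: False}
  {o: True, r: False, q: False}
  {q: True, r: True, o: False}


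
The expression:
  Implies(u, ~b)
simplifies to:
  ~b | ~u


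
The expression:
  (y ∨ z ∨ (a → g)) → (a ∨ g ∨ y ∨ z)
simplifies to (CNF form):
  a ∨ g ∨ y ∨ z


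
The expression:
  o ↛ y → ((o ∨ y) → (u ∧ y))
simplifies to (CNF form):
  y ∨ ¬o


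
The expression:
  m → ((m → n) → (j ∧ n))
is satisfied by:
  {j: True, m: False, n: False}
  {j: False, m: False, n: False}
  {n: True, j: True, m: False}
  {n: True, j: False, m: False}
  {m: True, j: True, n: False}
  {m: True, j: False, n: False}
  {m: True, n: True, j: True}


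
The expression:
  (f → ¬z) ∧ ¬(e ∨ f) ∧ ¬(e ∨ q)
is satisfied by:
  {q: False, e: False, f: False}


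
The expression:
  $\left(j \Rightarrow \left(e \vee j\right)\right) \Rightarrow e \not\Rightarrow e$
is never true.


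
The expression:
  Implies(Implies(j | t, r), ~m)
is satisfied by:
  {t: True, j: True, r: False, m: False}
  {t: True, r: False, j: False, m: False}
  {j: True, t: False, r: False, m: False}
  {t: False, r: False, j: False, m: False}
  {t: True, j: True, r: True, m: False}
  {t: True, r: True, j: False, m: False}
  {j: True, r: True, t: False, m: False}
  {r: True, t: False, j: False, m: False}
  {m: True, j: True, t: True, r: False}
  {m: True, t: True, r: False, j: False}
  {m: True, j: True, t: False, r: False}


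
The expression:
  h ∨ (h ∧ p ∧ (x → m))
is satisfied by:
  {h: True}


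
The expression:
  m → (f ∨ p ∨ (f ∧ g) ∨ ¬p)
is always true.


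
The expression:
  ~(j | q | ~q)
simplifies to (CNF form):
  False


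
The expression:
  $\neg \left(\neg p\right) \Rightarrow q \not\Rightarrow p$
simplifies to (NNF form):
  $\neg p$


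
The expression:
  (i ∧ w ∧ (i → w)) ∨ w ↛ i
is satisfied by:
  {w: True}


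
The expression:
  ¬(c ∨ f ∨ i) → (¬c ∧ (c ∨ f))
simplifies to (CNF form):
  c ∨ f ∨ i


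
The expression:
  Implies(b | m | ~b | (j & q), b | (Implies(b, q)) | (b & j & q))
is always true.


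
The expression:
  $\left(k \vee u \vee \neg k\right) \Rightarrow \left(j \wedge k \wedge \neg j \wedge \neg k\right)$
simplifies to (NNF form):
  $\text{False}$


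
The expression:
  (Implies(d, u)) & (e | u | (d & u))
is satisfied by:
  {u: True, e: True, d: False}
  {u: True, e: False, d: False}
  {d: True, u: True, e: True}
  {d: True, u: True, e: False}
  {e: True, d: False, u: False}


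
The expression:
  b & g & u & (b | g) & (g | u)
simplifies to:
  b & g & u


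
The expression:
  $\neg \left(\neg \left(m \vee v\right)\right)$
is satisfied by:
  {m: True, v: True}
  {m: True, v: False}
  {v: True, m: False}


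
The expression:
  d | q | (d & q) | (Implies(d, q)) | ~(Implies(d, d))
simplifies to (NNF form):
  True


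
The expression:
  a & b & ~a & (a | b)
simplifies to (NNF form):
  False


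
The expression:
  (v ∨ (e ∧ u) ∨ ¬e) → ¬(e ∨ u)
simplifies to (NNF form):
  ¬u ∧ (¬e ∨ ¬v)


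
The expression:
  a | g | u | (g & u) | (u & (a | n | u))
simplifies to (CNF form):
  a | g | u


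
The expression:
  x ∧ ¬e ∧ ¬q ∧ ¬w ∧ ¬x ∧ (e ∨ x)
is never true.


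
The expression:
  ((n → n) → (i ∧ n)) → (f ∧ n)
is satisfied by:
  {f: True, n: False, i: False}
  {f: False, n: False, i: False}
  {i: True, f: True, n: False}
  {i: True, f: False, n: False}
  {n: True, f: True, i: False}
  {n: True, f: False, i: False}
  {n: True, i: True, f: True}


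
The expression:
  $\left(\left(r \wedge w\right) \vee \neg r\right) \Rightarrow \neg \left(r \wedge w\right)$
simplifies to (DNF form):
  $\neg r \vee \neg w$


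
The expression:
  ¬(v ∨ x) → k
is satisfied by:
  {x: True, k: True, v: True}
  {x: True, k: True, v: False}
  {x: True, v: True, k: False}
  {x: True, v: False, k: False}
  {k: True, v: True, x: False}
  {k: True, v: False, x: False}
  {v: True, k: False, x: False}


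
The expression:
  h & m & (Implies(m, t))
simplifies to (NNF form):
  h & m & t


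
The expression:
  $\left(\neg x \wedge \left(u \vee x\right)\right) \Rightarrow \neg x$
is always true.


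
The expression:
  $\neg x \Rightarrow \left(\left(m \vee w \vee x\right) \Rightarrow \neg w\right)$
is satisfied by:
  {x: True, w: False}
  {w: False, x: False}
  {w: True, x: True}


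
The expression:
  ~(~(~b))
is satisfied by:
  {b: False}


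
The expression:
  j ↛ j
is never true.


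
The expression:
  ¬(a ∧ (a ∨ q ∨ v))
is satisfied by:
  {a: False}


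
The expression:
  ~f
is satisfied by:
  {f: False}


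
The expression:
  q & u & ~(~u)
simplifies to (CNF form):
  q & u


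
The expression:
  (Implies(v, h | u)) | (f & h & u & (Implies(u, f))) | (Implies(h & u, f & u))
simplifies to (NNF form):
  True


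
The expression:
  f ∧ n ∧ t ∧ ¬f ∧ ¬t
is never true.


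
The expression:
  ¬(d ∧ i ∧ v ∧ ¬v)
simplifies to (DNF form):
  True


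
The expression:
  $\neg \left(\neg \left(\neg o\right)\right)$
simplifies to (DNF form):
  $\neg o$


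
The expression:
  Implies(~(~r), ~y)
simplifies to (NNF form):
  ~r | ~y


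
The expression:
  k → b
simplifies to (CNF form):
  b ∨ ¬k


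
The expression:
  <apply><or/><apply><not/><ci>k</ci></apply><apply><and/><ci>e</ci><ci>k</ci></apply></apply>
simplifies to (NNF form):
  <apply><or/><ci>e</ci><apply><not/><ci>k</ci></apply></apply>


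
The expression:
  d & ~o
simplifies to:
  d & ~o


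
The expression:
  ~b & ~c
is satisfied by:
  {b: False, c: False}


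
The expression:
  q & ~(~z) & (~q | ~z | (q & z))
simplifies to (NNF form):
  q & z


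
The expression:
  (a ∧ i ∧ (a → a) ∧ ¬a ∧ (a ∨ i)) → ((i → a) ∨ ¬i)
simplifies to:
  True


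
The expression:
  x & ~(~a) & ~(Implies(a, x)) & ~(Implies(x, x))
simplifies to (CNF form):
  False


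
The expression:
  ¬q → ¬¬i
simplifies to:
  i ∨ q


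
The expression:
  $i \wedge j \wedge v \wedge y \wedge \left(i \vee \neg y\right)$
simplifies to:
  $i \wedge j \wedge v \wedge y$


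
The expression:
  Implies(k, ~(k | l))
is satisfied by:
  {k: False}


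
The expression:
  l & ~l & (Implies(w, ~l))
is never true.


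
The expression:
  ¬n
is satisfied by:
  {n: False}


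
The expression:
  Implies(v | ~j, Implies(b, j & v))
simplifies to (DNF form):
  j | ~b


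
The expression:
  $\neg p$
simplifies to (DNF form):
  $\neg p$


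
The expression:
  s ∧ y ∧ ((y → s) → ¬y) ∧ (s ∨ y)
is never true.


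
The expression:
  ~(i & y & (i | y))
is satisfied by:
  {y: False, i: False}
  {i: True, y: False}
  {y: True, i: False}


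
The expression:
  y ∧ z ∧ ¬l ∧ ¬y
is never true.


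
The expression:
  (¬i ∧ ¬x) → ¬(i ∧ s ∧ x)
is always true.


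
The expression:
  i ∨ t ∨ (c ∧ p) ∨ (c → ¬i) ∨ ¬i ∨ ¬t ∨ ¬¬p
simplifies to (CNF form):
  True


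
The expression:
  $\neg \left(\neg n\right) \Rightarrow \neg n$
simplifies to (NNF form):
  $\neg n$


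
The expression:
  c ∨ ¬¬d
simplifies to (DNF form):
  c ∨ d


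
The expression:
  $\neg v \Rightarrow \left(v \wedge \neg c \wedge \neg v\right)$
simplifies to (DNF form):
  $v$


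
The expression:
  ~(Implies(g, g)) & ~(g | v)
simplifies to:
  False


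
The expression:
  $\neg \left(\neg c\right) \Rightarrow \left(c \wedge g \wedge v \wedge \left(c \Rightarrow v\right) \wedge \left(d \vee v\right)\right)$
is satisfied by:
  {v: True, g: True, c: False}
  {v: True, g: False, c: False}
  {g: True, v: False, c: False}
  {v: False, g: False, c: False}
  {v: True, c: True, g: True}


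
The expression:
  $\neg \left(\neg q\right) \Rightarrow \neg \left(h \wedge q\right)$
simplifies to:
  $\neg h \vee \neg q$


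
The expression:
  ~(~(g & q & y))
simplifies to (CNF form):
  g & q & y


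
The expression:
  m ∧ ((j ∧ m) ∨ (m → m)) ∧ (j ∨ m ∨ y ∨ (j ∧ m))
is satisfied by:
  {m: True}


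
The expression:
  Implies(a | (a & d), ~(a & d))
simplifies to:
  ~a | ~d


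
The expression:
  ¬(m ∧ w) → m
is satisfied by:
  {m: True}


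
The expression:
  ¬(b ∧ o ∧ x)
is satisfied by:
  {o: False, x: False, b: False}
  {b: True, o: False, x: False}
  {x: True, o: False, b: False}
  {b: True, x: True, o: False}
  {o: True, b: False, x: False}
  {b: True, o: True, x: False}
  {x: True, o: True, b: False}


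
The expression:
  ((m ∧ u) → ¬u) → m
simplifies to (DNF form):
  m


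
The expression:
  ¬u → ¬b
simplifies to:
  u ∨ ¬b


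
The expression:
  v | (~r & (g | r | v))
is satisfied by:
  {v: True, g: True, r: False}
  {v: True, r: False, g: False}
  {v: True, g: True, r: True}
  {v: True, r: True, g: False}
  {g: True, r: False, v: False}


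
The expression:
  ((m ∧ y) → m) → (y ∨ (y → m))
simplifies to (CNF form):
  True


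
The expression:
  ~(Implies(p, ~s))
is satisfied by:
  {p: True, s: True}


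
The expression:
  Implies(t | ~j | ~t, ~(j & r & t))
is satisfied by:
  {t: False, r: False, j: False}
  {j: True, t: False, r: False}
  {r: True, t: False, j: False}
  {j: True, r: True, t: False}
  {t: True, j: False, r: False}
  {j: True, t: True, r: False}
  {r: True, t: True, j: False}


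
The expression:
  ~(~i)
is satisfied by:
  {i: True}


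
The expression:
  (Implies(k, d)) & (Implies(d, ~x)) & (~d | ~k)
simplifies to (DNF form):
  (~d & ~k) | (~k & ~x)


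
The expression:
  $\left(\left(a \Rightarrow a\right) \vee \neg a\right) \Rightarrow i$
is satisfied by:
  {i: True}


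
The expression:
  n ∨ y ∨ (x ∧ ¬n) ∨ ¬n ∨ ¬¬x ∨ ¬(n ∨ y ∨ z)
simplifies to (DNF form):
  True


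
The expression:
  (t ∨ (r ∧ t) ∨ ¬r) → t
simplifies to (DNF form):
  r ∨ t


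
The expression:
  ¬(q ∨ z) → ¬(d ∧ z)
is always true.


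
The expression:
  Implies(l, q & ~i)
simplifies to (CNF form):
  (q | ~l) & (~i | ~l)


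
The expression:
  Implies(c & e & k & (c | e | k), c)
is always true.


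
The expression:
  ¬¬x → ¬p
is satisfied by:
  {p: False, x: False}
  {x: True, p: False}
  {p: True, x: False}


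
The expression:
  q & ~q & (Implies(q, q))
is never true.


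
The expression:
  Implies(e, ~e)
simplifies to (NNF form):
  ~e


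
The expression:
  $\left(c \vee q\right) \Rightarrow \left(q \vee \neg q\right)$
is always true.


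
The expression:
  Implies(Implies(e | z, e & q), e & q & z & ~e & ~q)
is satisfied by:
  {z: True, q: False, e: False}
  {e: True, z: True, q: False}
  {e: True, q: False, z: False}
  {z: True, q: True, e: False}


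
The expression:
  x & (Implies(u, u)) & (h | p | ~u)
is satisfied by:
  {p: True, h: True, x: True, u: False}
  {p: True, x: True, u: False, h: False}
  {h: True, x: True, u: False, p: False}
  {x: True, h: False, u: False, p: False}
  {p: True, u: True, x: True, h: True}
  {p: True, u: True, x: True, h: False}
  {u: True, x: True, h: True, p: False}


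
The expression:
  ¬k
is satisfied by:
  {k: False}


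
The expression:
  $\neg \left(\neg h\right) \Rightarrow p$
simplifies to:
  $p \vee \neg h$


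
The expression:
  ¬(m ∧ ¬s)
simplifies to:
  s ∨ ¬m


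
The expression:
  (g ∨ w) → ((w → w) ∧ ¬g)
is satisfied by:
  {g: False}


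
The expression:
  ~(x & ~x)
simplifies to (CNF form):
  True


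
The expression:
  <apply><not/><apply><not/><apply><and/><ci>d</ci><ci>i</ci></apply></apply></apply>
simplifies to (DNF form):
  <apply><and/><ci>d</ci><ci>i</ci></apply>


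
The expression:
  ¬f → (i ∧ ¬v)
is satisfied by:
  {i: True, f: True, v: False}
  {f: True, v: False, i: False}
  {i: True, f: True, v: True}
  {f: True, v: True, i: False}
  {i: True, v: False, f: False}


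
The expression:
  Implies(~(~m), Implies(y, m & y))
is always true.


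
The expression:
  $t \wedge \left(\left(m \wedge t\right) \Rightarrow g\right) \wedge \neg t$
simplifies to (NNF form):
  $\text{False}$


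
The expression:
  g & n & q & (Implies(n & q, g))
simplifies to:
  g & n & q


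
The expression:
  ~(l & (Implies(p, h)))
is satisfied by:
  {p: True, h: False, l: False}
  {h: False, l: False, p: False}
  {p: True, h: True, l: False}
  {h: True, p: False, l: False}
  {l: True, p: True, h: False}


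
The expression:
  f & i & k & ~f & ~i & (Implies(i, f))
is never true.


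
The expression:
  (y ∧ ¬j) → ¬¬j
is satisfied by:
  {j: True, y: False}
  {y: False, j: False}
  {y: True, j: True}


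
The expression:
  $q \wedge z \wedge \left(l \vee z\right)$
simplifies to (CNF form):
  $q \wedge z$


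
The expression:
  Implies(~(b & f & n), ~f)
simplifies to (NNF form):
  ~f | (b & n)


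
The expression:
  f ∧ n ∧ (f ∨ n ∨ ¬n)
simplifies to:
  f ∧ n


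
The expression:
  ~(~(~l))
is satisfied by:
  {l: False}


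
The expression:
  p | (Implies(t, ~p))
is always true.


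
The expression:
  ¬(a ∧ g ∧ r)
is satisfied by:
  {g: False, a: False, r: False}
  {r: True, g: False, a: False}
  {a: True, g: False, r: False}
  {r: True, a: True, g: False}
  {g: True, r: False, a: False}
  {r: True, g: True, a: False}
  {a: True, g: True, r: False}


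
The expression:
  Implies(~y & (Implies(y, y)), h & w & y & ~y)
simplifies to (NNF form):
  y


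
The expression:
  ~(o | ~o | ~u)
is never true.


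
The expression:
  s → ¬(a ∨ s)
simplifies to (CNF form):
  ¬s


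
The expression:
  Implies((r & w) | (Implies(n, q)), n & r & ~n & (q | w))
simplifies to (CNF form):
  n & ~q & (~r | ~w)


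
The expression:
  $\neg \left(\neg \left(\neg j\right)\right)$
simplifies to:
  $\neg j$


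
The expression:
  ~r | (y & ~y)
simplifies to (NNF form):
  ~r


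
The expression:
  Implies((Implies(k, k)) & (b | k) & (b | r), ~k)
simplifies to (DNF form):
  ~k | (~b & ~r)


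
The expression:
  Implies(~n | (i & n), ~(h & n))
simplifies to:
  ~h | ~i | ~n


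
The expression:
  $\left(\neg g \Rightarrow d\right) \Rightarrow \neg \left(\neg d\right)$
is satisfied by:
  {d: True, g: False}
  {g: False, d: False}
  {g: True, d: True}


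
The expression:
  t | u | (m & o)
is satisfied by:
  {t: True, o: True, u: True, m: True}
  {t: True, o: True, u: True, m: False}
  {t: True, u: True, m: True, o: False}
  {t: True, u: True, m: False, o: False}
  {t: True, o: True, m: True, u: False}
  {t: True, o: True, m: False, u: False}
  {t: True, m: True, u: False, o: False}
  {t: True, m: False, u: False, o: False}
  {o: True, u: True, m: True, t: False}
  {o: True, u: True, m: False, t: False}
  {u: True, m: True, t: False, o: False}
  {u: True, t: False, m: False, o: False}
  {o: True, m: True, t: False, u: False}


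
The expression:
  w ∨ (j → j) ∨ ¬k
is always true.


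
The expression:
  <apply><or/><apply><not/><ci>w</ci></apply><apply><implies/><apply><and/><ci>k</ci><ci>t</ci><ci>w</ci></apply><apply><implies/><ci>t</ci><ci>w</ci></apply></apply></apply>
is always true.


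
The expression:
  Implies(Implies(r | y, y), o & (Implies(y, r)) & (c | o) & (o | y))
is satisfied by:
  {r: True, o: True, y: False}
  {r: True, o: False, y: False}
  {o: True, r: False, y: False}
  {r: True, y: True, o: True}


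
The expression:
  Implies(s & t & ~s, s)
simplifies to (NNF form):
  True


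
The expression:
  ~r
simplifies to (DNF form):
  ~r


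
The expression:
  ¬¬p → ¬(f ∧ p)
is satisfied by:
  {p: False, f: False}
  {f: True, p: False}
  {p: True, f: False}


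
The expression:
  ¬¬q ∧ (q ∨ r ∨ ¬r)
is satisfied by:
  {q: True}


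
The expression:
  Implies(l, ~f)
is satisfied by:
  {l: False, f: False}
  {f: True, l: False}
  {l: True, f: False}


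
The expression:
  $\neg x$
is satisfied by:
  {x: False}


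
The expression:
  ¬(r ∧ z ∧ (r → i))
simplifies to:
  ¬i ∨ ¬r ∨ ¬z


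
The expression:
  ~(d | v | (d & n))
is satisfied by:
  {d: False, v: False}


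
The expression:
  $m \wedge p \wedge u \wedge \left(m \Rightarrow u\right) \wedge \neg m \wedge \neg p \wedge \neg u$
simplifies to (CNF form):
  $\text{False}$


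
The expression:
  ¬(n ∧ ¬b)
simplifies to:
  b ∨ ¬n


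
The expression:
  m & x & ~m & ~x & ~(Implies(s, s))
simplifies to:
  False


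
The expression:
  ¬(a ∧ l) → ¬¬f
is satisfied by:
  {l: True, f: True, a: True}
  {l: True, f: True, a: False}
  {f: True, a: True, l: False}
  {f: True, a: False, l: False}
  {l: True, a: True, f: False}


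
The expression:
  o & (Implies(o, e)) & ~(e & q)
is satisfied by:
  {e: True, o: True, q: False}


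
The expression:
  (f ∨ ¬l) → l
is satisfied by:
  {l: True}


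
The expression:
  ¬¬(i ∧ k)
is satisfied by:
  {i: True, k: True}


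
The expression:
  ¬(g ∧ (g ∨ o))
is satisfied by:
  {g: False}


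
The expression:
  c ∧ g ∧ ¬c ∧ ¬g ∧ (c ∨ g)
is never true.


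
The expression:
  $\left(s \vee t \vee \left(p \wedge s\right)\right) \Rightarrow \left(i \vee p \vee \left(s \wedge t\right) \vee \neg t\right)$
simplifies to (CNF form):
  $i \vee p \vee s \vee \neg t$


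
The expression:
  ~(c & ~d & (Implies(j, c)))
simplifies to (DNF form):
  d | ~c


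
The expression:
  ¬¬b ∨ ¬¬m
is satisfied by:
  {b: True, m: True}
  {b: True, m: False}
  {m: True, b: False}


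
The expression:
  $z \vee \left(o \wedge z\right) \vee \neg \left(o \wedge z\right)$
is always true.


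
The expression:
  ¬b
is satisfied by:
  {b: False}


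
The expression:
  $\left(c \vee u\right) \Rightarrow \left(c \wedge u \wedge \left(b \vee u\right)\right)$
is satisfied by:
  {c: False, u: False}
  {u: True, c: True}


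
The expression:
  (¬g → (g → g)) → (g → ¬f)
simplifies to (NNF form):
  ¬f ∨ ¬g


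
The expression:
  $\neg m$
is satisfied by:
  {m: False}


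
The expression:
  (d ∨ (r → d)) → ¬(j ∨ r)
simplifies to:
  (r ∧ ¬d) ∨ (¬j ∧ ¬r)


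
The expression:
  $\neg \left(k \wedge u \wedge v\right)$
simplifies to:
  $\neg k \vee \neg u \vee \neg v$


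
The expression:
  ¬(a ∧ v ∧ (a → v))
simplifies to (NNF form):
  ¬a ∨ ¬v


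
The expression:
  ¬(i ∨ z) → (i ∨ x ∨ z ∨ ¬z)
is always true.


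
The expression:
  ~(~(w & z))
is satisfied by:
  {z: True, w: True}


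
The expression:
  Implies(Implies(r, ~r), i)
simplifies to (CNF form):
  i | r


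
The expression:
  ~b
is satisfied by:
  {b: False}


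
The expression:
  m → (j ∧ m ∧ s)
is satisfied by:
  {s: True, j: True, m: False}
  {s: True, j: False, m: False}
  {j: True, s: False, m: False}
  {s: False, j: False, m: False}
  {s: True, m: True, j: True}


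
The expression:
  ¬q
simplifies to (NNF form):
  ¬q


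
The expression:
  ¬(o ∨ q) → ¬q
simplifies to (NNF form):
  True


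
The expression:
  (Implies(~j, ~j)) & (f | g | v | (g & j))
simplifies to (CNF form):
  f | g | v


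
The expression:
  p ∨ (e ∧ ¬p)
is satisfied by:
  {e: True, p: True}
  {e: True, p: False}
  {p: True, e: False}


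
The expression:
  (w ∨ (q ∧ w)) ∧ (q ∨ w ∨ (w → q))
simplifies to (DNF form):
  w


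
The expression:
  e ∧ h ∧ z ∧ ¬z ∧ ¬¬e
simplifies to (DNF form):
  False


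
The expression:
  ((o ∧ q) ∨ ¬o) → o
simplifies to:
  o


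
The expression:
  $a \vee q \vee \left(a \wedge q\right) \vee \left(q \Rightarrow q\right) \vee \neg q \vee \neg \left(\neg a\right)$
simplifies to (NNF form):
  $\text{True}$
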